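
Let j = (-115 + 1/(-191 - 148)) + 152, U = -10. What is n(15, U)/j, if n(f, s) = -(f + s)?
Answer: -1695/12542 ≈ -0.13515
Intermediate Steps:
j = 12542/339 (j = (-115 + 1/(-339)) + 152 = (-115 - 1/339) + 152 = -38986/339 + 152 = 12542/339 ≈ 36.997)
n(f, s) = -f - s
n(15, U)/j = (-1*15 - 1*(-10))/(12542/339) = (-15 + 10)*(339/12542) = -5*339/12542 = -1695/12542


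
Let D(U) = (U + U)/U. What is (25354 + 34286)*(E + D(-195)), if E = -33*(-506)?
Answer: 995988000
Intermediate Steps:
E = 16698
D(U) = 2 (D(U) = (2*U)/U = 2)
(25354 + 34286)*(E + D(-195)) = (25354 + 34286)*(16698 + 2) = 59640*16700 = 995988000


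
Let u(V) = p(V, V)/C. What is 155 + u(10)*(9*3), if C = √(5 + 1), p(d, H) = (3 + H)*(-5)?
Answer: 155 - 585*√6/2 ≈ -561.48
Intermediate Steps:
p(d, H) = -15 - 5*H
C = √6 ≈ 2.4495
u(V) = √6*(-15 - 5*V)/6 (u(V) = (-15 - 5*V)/(√6) = (-15 - 5*V)*(√6/6) = √6*(-15 - 5*V)/6)
155 + u(10)*(9*3) = 155 + (5*√6*(-3 - 1*10)/6)*(9*3) = 155 + (5*√6*(-3 - 10)/6)*27 = 155 + ((⅚)*√6*(-13))*27 = 155 - 65*√6/6*27 = 155 - 585*√6/2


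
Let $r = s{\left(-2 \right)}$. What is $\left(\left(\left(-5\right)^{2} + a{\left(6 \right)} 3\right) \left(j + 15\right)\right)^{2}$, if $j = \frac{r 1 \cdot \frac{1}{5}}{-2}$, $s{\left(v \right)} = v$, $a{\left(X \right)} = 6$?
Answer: $\frac{10679824}{25} \approx 4.2719 \cdot 10^{5}$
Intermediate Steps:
$r = -2$
$j = \frac{1}{5}$ ($j = \frac{\left(-2\right) 1 \cdot \frac{1}{5}}{-2} = - 2 \cdot 1 \cdot \frac{1}{5} \left(- \frac{1}{2}\right) = \left(-2\right) \frac{1}{5} \left(- \frac{1}{2}\right) = \left(- \frac{2}{5}\right) \left(- \frac{1}{2}\right) = \frac{1}{5} \approx 0.2$)
$\left(\left(\left(-5\right)^{2} + a{\left(6 \right)} 3\right) \left(j + 15\right)\right)^{2} = \left(\left(\left(-5\right)^{2} + 6 \cdot 3\right) \left(\frac{1}{5} + 15\right)\right)^{2} = \left(\left(25 + 18\right) \frac{76}{5}\right)^{2} = \left(43 \cdot \frac{76}{5}\right)^{2} = \left(\frac{3268}{5}\right)^{2} = \frac{10679824}{25}$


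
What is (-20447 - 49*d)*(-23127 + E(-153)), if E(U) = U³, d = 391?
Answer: 142767906624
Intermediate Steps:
(-20447 - 49*d)*(-23127 + E(-153)) = (-20447 - 49*391)*(-23127 + (-153)³) = (-20447 - 19159)*(-23127 - 3581577) = -39606*(-3604704) = 142767906624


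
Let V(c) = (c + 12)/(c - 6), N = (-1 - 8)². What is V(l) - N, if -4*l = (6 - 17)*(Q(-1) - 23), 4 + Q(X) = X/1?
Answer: -6658/83 ≈ -80.217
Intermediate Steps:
Q(X) = -4 + X (Q(X) = -4 + X/1 = -4 + X*1 = -4 + X)
N = 81 (N = (-9)² = 81)
l = -77 (l = -(6 - 17)*((-4 - 1) - 23)/4 = -(-11)*(-5 - 23)/4 = -(-11)*(-28)/4 = -¼*308 = -77)
V(c) = (12 + c)/(-6 + c)
V(l) - N = (12 - 77)/(-6 - 77) - 1*81 = -65/(-83) - 81 = -1/83*(-65) - 81 = 65/83 - 81 = -6658/83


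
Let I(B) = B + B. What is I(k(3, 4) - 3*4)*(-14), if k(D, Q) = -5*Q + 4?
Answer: 784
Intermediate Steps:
k(D, Q) = 4 - 5*Q
I(B) = 2*B
I(k(3, 4) - 3*4)*(-14) = (2*((4 - 5*4) - 3*4))*(-14) = (2*((4 - 20) - 1*12))*(-14) = (2*(-16 - 12))*(-14) = (2*(-28))*(-14) = -56*(-14) = 784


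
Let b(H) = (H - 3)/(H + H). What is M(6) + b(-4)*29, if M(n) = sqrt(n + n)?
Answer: 203/8 + 2*sqrt(3) ≈ 28.839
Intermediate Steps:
M(n) = sqrt(2)*sqrt(n) (M(n) = sqrt(2*n) = sqrt(2)*sqrt(n))
b(H) = (-3 + H)/(2*H) (b(H) = (-3 + H)/((2*H)) = (-3 + H)*(1/(2*H)) = (-3 + H)/(2*H))
M(6) + b(-4)*29 = sqrt(2)*sqrt(6) + ((1/2)*(-3 - 4)/(-4))*29 = 2*sqrt(3) + ((1/2)*(-1/4)*(-7))*29 = 2*sqrt(3) + (7/8)*29 = 2*sqrt(3) + 203/8 = 203/8 + 2*sqrt(3)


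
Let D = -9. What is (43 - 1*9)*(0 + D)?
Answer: -306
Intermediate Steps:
(43 - 1*9)*(0 + D) = (43 - 1*9)*(0 - 9) = (43 - 9)*(-9) = 34*(-9) = -306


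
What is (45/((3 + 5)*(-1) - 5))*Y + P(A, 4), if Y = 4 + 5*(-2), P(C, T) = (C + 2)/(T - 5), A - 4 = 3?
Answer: 153/13 ≈ 11.769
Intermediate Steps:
A = 7 (A = 4 + 3 = 7)
P(C, T) = (2 + C)/(-5 + T)
Y = -6 (Y = 4 - 10 = -6)
(45/((3 + 5)*(-1) - 5))*Y + P(A, 4) = (45/((3 + 5)*(-1) - 5))*(-6) + (2 + 7)/(-5 + 4) = (45/(8*(-1) - 5))*(-6) + 9/(-1) = (45/(-8 - 5))*(-6) - 1*9 = (45/(-13))*(-6) - 9 = (45*(-1/13))*(-6) - 9 = -45/13*(-6) - 9 = 270/13 - 9 = 153/13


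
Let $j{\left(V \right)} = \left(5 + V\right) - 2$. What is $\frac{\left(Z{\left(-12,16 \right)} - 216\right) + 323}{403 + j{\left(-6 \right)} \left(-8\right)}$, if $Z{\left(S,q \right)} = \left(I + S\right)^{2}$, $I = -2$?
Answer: $\frac{303}{427} \approx 0.7096$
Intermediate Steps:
$j{\left(V \right)} = 3 + V$
$Z{\left(S,q \right)} = \left(-2 + S\right)^{2}$
$\frac{\left(Z{\left(-12,16 \right)} - 216\right) + 323}{403 + j{\left(-6 \right)} \left(-8\right)} = \frac{\left(\left(-2 - 12\right)^{2} - 216\right) + 323}{403 + \left(3 - 6\right) \left(-8\right)} = \frac{\left(\left(-14\right)^{2} - 216\right) + 323}{403 - -24} = \frac{\left(196 - 216\right) + 323}{403 + 24} = \frac{-20 + 323}{427} = 303 \cdot \frac{1}{427} = \frac{303}{427}$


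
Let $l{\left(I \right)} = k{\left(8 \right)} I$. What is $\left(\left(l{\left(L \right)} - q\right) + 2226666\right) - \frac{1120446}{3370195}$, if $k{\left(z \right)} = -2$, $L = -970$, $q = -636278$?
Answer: $\frac{9655216611934}{3370195} \approx 2.8649 \cdot 10^{6}$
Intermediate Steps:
$l{\left(I \right)} = - 2 I$
$\left(\left(l{\left(L \right)} - q\right) + 2226666\right) - \frac{1120446}{3370195} = \left(\left(\left(-2\right) \left(-970\right) - -636278\right) + 2226666\right) - \frac{1120446}{3370195} = \left(\left(1940 + 636278\right) + 2226666\right) - \frac{1120446}{3370195} = \left(638218 + 2226666\right) - \frac{1120446}{3370195} = 2864884 - \frac{1120446}{3370195} = \frac{9655216611934}{3370195}$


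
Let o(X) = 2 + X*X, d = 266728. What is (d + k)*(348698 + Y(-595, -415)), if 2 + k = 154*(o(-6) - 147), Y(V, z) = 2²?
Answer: 87154577880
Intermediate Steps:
Y(V, z) = 4
o(X) = 2 + X²
k = -16788 (k = -2 + 154*((2 + (-6)²) - 147) = -2 + 154*((2 + 36) - 147) = -2 + 154*(38 - 147) = -2 + 154*(-109) = -2 - 16786 = -16788)
(d + k)*(348698 + Y(-595, -415)) = (266728 - 16788)*(348698 + 4) = 249940*348702 = 87154577880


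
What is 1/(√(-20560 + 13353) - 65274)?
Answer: -65274/4260702283 - I*√7207/4260702283 ≈ -1.532e-5 - 1.9925e-8*I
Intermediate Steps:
1/(√(-20560 + 13353) - 65274) = 1/(√(-7207) - 65274) = 1/(I*√7207 - 65274) = 1/(-65274 + I*√7207)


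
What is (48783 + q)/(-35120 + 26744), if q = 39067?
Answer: -43925/4188 ≈ -10.488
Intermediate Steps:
(48783 + q)/(-35120 + 26744) = (48783 + 39067)/(-35120 + 26744) = 87850/(-8376) = 87850*(-1/8376) = -43925/4188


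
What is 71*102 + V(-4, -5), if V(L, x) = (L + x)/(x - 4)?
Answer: 7243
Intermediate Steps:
V(L, x) = (L + x)/(-4 + x)
71*102 + V(-4, -5) = 71*102 + (-4 - 5)/(-4 - 5) = 7242 - 9/(-9) = 7242 - ⅑*(-9) = 7242 + 1 = 7243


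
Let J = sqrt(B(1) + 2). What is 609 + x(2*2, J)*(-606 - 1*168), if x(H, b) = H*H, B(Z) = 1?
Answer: -11775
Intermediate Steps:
J = sqrt(3) (J = sqrt(1 + 2) = sqrt(3) ≈ 1.7320)
x(H, b) = H**2
609 + x(2*2, J)*(-606 - 1*168) = 609 + (2*2)**2*(-606 - 1*168) = 609 + 4**2*(-606 - 168) = 609 + 16*(-774) = 609 - 12384 = -11775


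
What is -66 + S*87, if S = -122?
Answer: -10680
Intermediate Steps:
-66 + S*87 = -66 - 122*87 = -66 - 10614 = -10680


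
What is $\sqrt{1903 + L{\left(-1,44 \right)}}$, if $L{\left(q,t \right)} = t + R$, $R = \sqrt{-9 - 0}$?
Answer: $\sqrt{1947 + 3 i} \approx 44.125 + 0.034 i$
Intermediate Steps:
$R = 3 i$ ($R = \sqrt{-9 + \left(-7 + 7\right)} = \sqrt{-9 + 0} = \sqrt{-9} = 3 i \approx 3.0 i$)
$L{\left(q,t \right)} = t + 3 i$
$\sqrt{1903 + L{\left(-1,44 \right)}} = \sqrt{1903 + \left(44 + 3 i\right)} = \sqrt{1947 + 3 i}$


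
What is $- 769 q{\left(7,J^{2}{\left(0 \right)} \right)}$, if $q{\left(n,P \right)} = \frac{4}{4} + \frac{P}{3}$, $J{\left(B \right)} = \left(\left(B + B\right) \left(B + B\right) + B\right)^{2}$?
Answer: $-769$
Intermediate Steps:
$J{\left(B \right)} = \left(B + 4 B^{2}\right)^{2}$ ($J{\left(B \right)} = \left(2 B 2 B + B\right)^{2} = \left(4 B^{2} + B\right)^{2} = \left(B + 4 B^{2}\right)^{2}$)
$q{\left(n,P \right)} = 1 + \frac{P}{3}$ ($q{\left(n,P \right)} = 4 \cdot \frac{1}{4} + P \frac{1}{3} = 1 + \frac{P}{3}$)
$- 769 q{\left(7,J^{2}{\left(0 \right)} \right)} = - 769 \left(1 + \frac{\left(0^{2} \left(1 + 4 \cdot 0\right)^{2}\right)^{2}}{3}\right) = - 769 \left(1 + \frac{\left(0 \left(1 + 0\right)^{2}\right)^{2}}{3}\right) = - 769 \left(1 + \frac{\left(0 \cdot 1^{2}\right)^{2}}{3}\right) = - 769 \left(1 + \frac{\left(0 \cdot 1\right)^{2}}{3}\right) = - 769 \left(1 + \frac{0^{2}}{3}\right) = - 769 \left(1 + \frac{1}{3} \cdot 0\right) = - 769 \left(1 + 0\right) = \left(-769\right) 1 = -769$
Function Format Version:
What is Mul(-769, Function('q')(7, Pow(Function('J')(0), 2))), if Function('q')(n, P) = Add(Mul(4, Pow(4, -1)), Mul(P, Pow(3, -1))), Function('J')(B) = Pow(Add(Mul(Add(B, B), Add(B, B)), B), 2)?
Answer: -769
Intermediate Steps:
Function('J')(B) = Pow(Add(B, Mul(4, Pow(B, 2))), 2) (Function('J')(B) = Pow(Add(Mul(Mul(2, B), Mul(2, B)), B), 2) = Pow(Add(Mul(4, Pow(B, 2)), B), 2) = Pow(Add(B, Mul(4, Pow(B, 2))), 2))
Function('q')(n, P) = Add(1, Mul(Rational(1, 3), P)) (Function('q')(n, P) = Add(Mul(4, Rational(1, 4)), Mul(P, Rational(1, 3))) = Add(1, Mul(Rational(1, 3), P)))
Mul(-769, Function('q')(7, Pow(Function('J')(0), 2))) = Mul(-769, Add(1, Mul(Rational(1, 3), Pow(Mul(Pow(0, 2), Pow(Add(1, Mul(4, 0)), 2)), 2)))) = Mul(-769, Add(1, Mul(Rational(1, 3), Pow(Mul(0, Pow(Add(1, 0), 2)), 2)))) = Mul(-769, Add(1, Mul(Rational(1, 3), Pow(Mul(0, Pow(1, 2)), 2)))) = Mul(-769, Add(1, Mul(Rational(1, 3), Pow(Mul(0, 1), 2)))) = Mul(-769, Add(1, Mul(Rational(1, 3), Pow(0, 2)))) = Mul(-769, Add(1, Mul(Rational(1, 3), 0))) = Mul(-769, Add(1, 0)) = Mul(-769, 1) = -769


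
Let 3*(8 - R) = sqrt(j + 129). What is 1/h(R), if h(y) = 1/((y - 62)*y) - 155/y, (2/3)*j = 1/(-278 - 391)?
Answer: -14444317355/279893364649 + 1805514749*sqrt(25659718)/374497321900362 ≈ -0.027185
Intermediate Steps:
j = -1/446 (j = 3/(2*(-278 - 391)) = (3/2)/(-669) = (3/2)*(-1/669) = -1/446 ≈ -0.0022422)
R = 8 - sqrt(25659718)/1338 (R = 8 - sqrt(-1/446 + 129)/3 = 8 - sqrt(25659718)/1338 ≈ 4.2141)
h(y) = -155/y + 1/(y*(-62 + y)) (h(y) = 1/((-62 + y)*y) - 155/y = 1/(y*(-62 + y)) - 155/y = -155/y + 1/(y*(-62 + y)))
1/h(R) = 1/((9611 - 155*(8 - sqrt(25659718)/1338))/((8 - sqrt(25659718)/1338)*(-62 + (8 - sqrt(25659718)/1338)))) = 1/((9611 + (-1240 + 155*sqrt(25659718)/1338))/((8 - sqrt(25659718)/1338)*(-54 - sqrt(25659718)/1338))) = 1/((8371 + 155*sqrt(25659718)/1338)/((8 - sqrt(25659718)/1338)*(-54 - sqrt(25659718)/1338))) = 1/((8371 + 155*sqrt(25659718)/1338)/((-54 - sqrt(25659718)/1338)*(8 - sqrt(25659718)/1338))) = (-54 - sqrt(25659718)/1338)*(8 - sqrt(25659718)/1338)/(8371 + 155*sqrt(25659718)/1338)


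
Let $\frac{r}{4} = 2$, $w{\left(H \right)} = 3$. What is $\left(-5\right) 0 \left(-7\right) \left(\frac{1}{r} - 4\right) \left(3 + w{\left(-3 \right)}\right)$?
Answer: $0$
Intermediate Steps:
$r = 8$ ($r = 4 \cdot 2 = 8$)
$\left(-5\right) 0 \left(-7\right) \left(\frac{1}{r} - 4\right) \left(3 + w{\left(-3 \right)}\right) = \left(-5\right) 0 \left(-7\right) \left(\frac{1}{8} - 4\right) \left(3 + 3\right) = 0 \left(-7\right) \left(\frac{1}{8} - 4\right) 6 = 0 \left(\left(- \frac{31}{8}\right) 6\right) = 0 \left(- \frac{93}{4}\right) = 0$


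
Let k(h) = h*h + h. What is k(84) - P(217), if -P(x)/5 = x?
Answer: 8225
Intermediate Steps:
k(h) = h + h² (k(h) = h² + h = h + h²)
P(x) = -5*x
k(84) - P(217) = 84*(1 + 84) - (-5)*217 = 84*85 - 1*(-1085) = 7140 + 1085 = 8225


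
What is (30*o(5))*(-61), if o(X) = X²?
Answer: -45750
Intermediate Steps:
(30*o(5))*(-61) = (30*5²)*(-61) = (30*25)*(-61) = 750*(-61) = -45750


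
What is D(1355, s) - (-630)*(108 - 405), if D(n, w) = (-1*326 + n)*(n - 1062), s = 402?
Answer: 114387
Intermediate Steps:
D(n, w) = (-1062 + n)*(-326 + n) (D(n, w) = (-326 + n)*(-1062 + n) = (-1062 + n)*(-326 + n))
D(1355, s) - (-630)*(108 - 405) = (346212 + 1355**2 - 1388*1355) - (-630)*(108 - 405) = (346212 + 1836025 - 1880740) - (-630)*(-297) = 301497 - 1*187110 = 301497 - 187110 = 114387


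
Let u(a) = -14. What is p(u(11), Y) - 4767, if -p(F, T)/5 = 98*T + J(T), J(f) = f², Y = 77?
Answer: -72142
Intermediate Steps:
p(F, T) = -490*T - 5*T² (p(F, T) = -5*(98*T + T²) = -5*(T² + 98*T) = -490*T - 5*T²)
p(u(11), Y) - 4767 = 5*77*(-98 - 1*77) - 4767 = 5*77*(-98 - 77) - 4767 = 5*77*(-175) - 4767 = -67375 - 4767 = -72142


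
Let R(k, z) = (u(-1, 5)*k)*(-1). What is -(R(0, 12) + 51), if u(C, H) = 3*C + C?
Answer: -51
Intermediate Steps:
u(C, H) = 4*C
R(k, z) = 4*k (R(k, z) = ((4*(-1))*k)*(-1) = -4*k*(-1) = 4*k)
-(R(0, 12) + 51) = -(4*0 + 51) = -(0 + 51) = -1*51 = -51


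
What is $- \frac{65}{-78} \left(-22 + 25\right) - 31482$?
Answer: $- \frac{62959}{2} \approx -31480.0$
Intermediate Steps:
$- \frac{65}{-78} \left(-22 + 25\right) - 31482 = \left(-65\right) \left(- \frac{1}{78}\right) 3 - 31482 = \frac{5}{6} \cdot 3 - 31482 = \frac{5}{2} - 31482 = - \frac{62959}{2}$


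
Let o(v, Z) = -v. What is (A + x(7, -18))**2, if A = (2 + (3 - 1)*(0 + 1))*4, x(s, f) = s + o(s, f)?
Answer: 256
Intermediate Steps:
x(s, f) = 0 (x(s, f) = s - s = 0)
A = 16 (A = (2 + 2*1)*4 = (2 + 2)*4 = 4*4 = 16)
(A + x(7, -18))**2 = (16 + 0)**2 = 16**2 = 256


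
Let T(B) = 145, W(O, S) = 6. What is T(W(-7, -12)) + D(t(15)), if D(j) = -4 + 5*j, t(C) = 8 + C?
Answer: 256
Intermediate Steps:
T(W(-7, -12)) + D(t(15)) = 145 + (-4 + 5*(8 + 15)) = 145 + (-4 + 5*23) = 145 + (-4 + 115) = 145 + 111 = 256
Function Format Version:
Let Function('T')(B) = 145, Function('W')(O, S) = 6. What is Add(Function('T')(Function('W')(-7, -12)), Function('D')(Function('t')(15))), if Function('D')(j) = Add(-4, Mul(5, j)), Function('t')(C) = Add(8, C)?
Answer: 256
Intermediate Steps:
Add(Function('T')(Function('W')(-7, -12)), Function('D')(Function('t')(15))) = Add(145, Add(-4, Mul(5, Add(8, 15)))) = Add(145, Add(-4, Mul(5, 23))) = Add(145, Add(-4, 115)) = Add(145, 111) = 256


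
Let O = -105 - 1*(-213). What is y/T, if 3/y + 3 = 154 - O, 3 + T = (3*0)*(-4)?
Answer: -1/43 ≈ -0.023256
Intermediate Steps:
O = 108 (O = -105 + 213 = 108)
T = -3 (T = -3 + (3*0)*(-4) = -3 + 0*(-4) = -3 + 0 = -3)
y = 3/43 (y = 3/(-3 + (154 - 1*108)) = 3/(-3 + (154 - 108)) = 3/(-3 + 46) = 3/43 ≈ 0.069767)
y/T = (3/43)/(-3) = (3/43)*(-⅓) = -1/43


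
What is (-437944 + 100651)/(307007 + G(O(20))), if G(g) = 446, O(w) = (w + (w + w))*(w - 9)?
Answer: -337293/307453 ≈ -1.0971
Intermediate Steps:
O(w) = 3*w*(-9 + w) (O(w) = (w + 2*w)*(-9 + w) = (3*w)*(-9 + w) = 3*w*(-9 + w))
(-437944 + 100651)/(307007 + G(O(20))) = (-437944 + 100651)/(307007 + 446) = -337293/307453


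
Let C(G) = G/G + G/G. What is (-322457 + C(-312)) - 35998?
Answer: -358453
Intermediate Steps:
C(G) = 2 (C(G) = 1 + 1 = 2)
(-322457 + C(-312)) - 35998 = (-322457 + 2) - 35998 = -322455 - 35998 = -358453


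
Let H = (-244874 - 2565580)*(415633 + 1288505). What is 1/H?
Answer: -1/4789401458652 ≈ -2.0879e-13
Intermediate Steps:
H = -4789401458652 (H = -2810454*1704138 = -4789401458652)
1/H = 1/(-4789401458652) = -1/4789401458652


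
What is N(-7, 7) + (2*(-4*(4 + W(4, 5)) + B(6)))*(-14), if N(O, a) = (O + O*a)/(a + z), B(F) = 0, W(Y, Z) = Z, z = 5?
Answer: 3010/3 ≈ 1003.3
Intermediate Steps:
N(O, a) = (O + O*a)/(5 + a) (N(O, a) = (O + O*a)/(a + 5) = (O + O*a)/(5 + a))
N(-7, 7) + (2*(-4*(4 + W(4, 5)) + B(6)))*(-14) = -7*(1 + 7)/(5 + 7) + (2*(-4*(4 + 5) + 0))*(-14) = -7*8/12 + (2*(-4*9 + 0))*(-14) = -7*1/12*8 + (2*(-36 + 0))*(-14) = -14/3 + (2*(-36))*(-14) = -14/3 - 72*(-14) = -14/3 + 1008 = 3010/3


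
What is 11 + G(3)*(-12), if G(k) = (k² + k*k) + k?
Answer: -241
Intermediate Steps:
G(k) = k + 2*k² (G(k) = (k² + k²) + k = 2*k² + k = k + 2*k²)
11 + G(3)*(-12) = 11 + (3*(1 + 2*3))*(-12) = 11 + (3*(1 + 6))*(-12) = 11 + (3*7)*(-12) = 11 + 21*(-12) = 11 - 252 = -241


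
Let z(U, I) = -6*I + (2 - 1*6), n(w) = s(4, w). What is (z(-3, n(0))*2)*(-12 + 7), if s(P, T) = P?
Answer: 280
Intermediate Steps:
n(w) = 4
z(U, I) = -4 - 6*I (z(U, I) = -6*I + (2 - 6) = -6*I - 4 = -4 - 6*I)
(z(-3, n(0))*2)*(-12 + 7) = ((-4 - 6*4)*2)*(-12 + 7) = ((-4 - 24)*2)*(-5) = -28*2*(-5) = -56*(-5) = 280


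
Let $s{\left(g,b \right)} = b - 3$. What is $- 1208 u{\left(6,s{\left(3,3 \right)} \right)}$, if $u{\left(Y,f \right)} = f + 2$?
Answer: $-2416$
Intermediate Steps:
$s{\left(g,b \right)} = -3 + b$ ($s{\left(g,b \right)} = b - 3 = -3 + b$)
$u{\left(Y,f \right)} = 2 + f$
$- 1208 u{\left(6,s{\left(3,3 \right)} \right)} = - 1208 \left(2 + \left(-3 + 3\right)\right) = - 1208 \left(2 + 0\right) = \left(-1208\right) 2 = -2416$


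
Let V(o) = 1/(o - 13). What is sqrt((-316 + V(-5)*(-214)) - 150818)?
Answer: I*sqrt(1360099)/3 ≈ 388.74*I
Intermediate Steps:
V(o) = 1/(-13 + o)
sqrt((-316 + V(-5)*(-214)) - 150818) = sqrt((-316 - 214/(-13 - 5)) - 150818) = sqrt((-316 - 214/(-18)) - 150818) = sqrt((-316 - 1/18*(-214)) - 150818) = sqrt((-316 + 107/9) - 150818) = sqrt(-2737/9 - 150818) = sqrt(-1360099/9) = I*sqrt(1360099)/3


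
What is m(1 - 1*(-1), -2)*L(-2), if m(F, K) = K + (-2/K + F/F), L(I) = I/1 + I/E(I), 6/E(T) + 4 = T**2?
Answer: 0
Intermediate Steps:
E(T) = 6/(-4 + T**2)
L(I) = I + I*(-2/3 + I**2/6) (L(I) = I/1 + I/((6/(-4 + I**2))) = I*1 + I*(-2/3 + I**2/6) = I + I*(-2/3 + I**2/6))
m(F, K) = 1 + K - 2/K (m(F, K) = K + (-2/K + 1) = K + (1 - 2/K) = 1 + K - 2/K)
m(1 - 1*(-1), -2)*L(-2) = (1 - 2 - 2/(-2))*((1/6)*(-2)*(2 + (-2)**2)) = (1 - 2 - 2*(-1/2))*((1/6)*(-2)*(2 + 4)) = (1 - 2 + 1)*((1/6)*(-2)*6) = 0*(-2) = 0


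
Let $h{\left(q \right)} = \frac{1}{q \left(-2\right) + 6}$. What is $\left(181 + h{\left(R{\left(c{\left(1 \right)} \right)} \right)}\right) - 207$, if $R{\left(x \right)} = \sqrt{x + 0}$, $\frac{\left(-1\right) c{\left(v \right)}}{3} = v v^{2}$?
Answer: $- \frac{207}{8} + \frac{i \sqrt{3}}{24} \approx -25.875 + 0.072169 i$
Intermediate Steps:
$c{\left(v \right)} = - 3 v^{3}$ ($c{\left(v \right)} = - 3 v v^{2} = - 3 v^{3}$)
$R{\left(x \right)} = \sqrt{x}$
$h{\left(q \right)} = \frac{1}{6 - 2 q}$ ($h{\left(q \right)} = \frac{1}{- 2 q + 6} = \frac{1}{6 - 2 q}$)
$\left(181 + h{\left(R{\left(c{\left(1 \right)} \right)} \right)}\right) - 207 = \left(181 - \frac{1}{-6 + 2 \sqrt{- 3 \cdot 1^{3}}}\right) - 207 = \left(181 - \frac{1}{-6 + 2 \sqrt{\left(-3\right) 1}}\right) - 207 = \left(181 - \frac{1}{-6 + 2 \sqrt{-3}}\right) - 207 = \left(181 - \frac{1}{-6 + 2 i \sqrt{3}}\right) - 207 = -26 - \frac{1}{-6 + 2 i \sqrt{3}}$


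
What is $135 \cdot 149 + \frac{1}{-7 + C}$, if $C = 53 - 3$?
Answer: $\frac{864946}{43} \approx 20115.0$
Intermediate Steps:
$C = 50$ ($C = 53 - 3 = 50$)
$135 \cdot 149 + \frac{1}{-7 + C} = 135 \cdot 149 + \frac{1}{-7 + 50} = 20115 + \frac{1}{43} = \frac{864946}{43}$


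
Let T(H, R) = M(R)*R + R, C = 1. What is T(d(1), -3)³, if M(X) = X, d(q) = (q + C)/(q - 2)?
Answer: 216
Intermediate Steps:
d(q) = (1 + q)/(-2 + q) (d(q) = (q + 1)/(q - 2) = (1 + q)/(-2 + q))
T(H, R) = R + R² (T(H, R) = R*R + R = R² + R = R + R²)
T(d(1), -3)³ = (-3*(1 - 3))³ = (-3*(-2))³ = 6³ = 216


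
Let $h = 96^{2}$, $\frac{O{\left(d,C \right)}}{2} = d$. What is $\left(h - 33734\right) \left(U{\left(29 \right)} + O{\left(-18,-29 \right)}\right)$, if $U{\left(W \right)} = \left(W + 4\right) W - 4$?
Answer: $-22483006$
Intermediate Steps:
$O{\left(d,C \right)} = 2 d$
$U{\left(W \right)} = -4 + W \left(4 + W\right)$ ($U{\left(W \right)} = \left(4 + W\right) W - 4 = W \left(4 + W\right) - 4 = -4 + W \left(4 + W\right)$)
$h = 9216$
$\left(h - 33734\right) \left(U{\left(29 \right)} + O{\left(-18,-29 \right)}\right) = \left(9216 - 33734\right) \left(\left(-4 + 29^{2} + 4 \cdot 29\right) + 2 \left(-18\right)\right) = - 24518 \left(\left(-4 + 841 + 116\right) - 36\right) = - 24518 \left(953 - 36\right) = \left(-24518\right) 917 = -22483006$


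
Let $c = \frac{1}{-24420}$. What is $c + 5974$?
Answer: $\frac{145885079}{24420} \approx 5974.0$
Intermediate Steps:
$c = - \frac{1}{24420} \approx -4.095 \cdot 10^{-5}$
$c + 5974 = - \frac{1}{24420} + 5974 = \frac{145885079}{24420}$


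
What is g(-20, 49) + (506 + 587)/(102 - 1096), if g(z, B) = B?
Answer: 47613/994 ≈ 47.900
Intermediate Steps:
g(-20, 49) + (506 + 587)/(102 - 1096) = 49 + (506 + 587)/(102 - 1096) = 49 + 1093/(-994) = 49 + 1093*(-1/994) = 49 - 1093/994 = 47613/994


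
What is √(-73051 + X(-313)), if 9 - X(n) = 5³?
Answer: 29*I*√87 ≈ 270.49*I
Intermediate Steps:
X(n) = -116 (X(n) = 9 - 1*5³ = 9 - 1*125 = 9 - 125 = -116)
√(-73051 + X(-313)) = √(-73051 - 116) = √(-73167) = 29*I*√87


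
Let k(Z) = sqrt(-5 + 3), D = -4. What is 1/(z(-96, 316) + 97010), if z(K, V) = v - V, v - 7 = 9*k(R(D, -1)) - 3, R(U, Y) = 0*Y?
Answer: 48349/4675251683 - 9*I*sqrt(2)/9350503366 ≈ 1.0341e-5 - 1.3612e-9*I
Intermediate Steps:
R(U, Y) = 0
k(Z) = I*sqrt(2) (k(Z) = sqrt(-2) = I*sqrt(2))
v = 4 + 9*I*sqrt(2) (v = 7 + (9*(I*sqrt(2)) - 3) = 7 + (9*I*sqrt(2) - 3) = 7 + (-3 + 9*I*sqrt(2)) = 4 + 9*I*sqrt(2) ≈ 4.0 + 12.728*I)
z(K, V) = 4 - V + 9*I*sqrt(2) (z(K, V) = (4 + 9*I*sqrt(2)) - V = 4 - V + 9*I*sqrt(2))
1/(z(-96, 316) + 97010) = 1/((4 - 1*316 + 9*I*sqrt(2)) + 97010) = 1/((4 - 316 + 9*I*sqrt(2)) + 97010) = 1/((-312 + 9*I*sqrt(2)) + 97010) = 1/(96698 + 9*I*sqrt(2))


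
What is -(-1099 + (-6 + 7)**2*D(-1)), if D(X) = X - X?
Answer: 1099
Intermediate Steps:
D(X) = 0
-(-1099 + (-6 + 7)**2*D(-1)) = -(-1099 + (-6 + 7)**2*0) = -(-1099 + 1**2*0) = -(-1099 + 1*0) = -(-1099 + 0) = -1*(-1099) = 1099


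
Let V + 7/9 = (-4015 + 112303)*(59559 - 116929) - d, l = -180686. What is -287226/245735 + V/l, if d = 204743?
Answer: 624527515995053/18163993995 ≈ 34383.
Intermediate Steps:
V = -55914185734/9 (V = -7/9 + ((-4015 + 112303)*(59559 - 116929) - 1*204743) = -7/9 + (108288*(-57370) - 204743) = -7/9 + (-6212482560 - 204743) = -7/9 - 6212687303 = -55914185734/9 ≈ -6.2127e+9)
-287226/245735 + V/l = -287226/245735 - 55914185734/9/(-180686) = -287226*1/245735 - 55914185734/9*(-1/180686) = -287226/245735 + 2541553897/73917 = 624527515995053/18163993995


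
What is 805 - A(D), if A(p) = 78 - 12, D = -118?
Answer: 739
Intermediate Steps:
A(p) = 66
805 - A(D) = 805 - 1*66 = 805 - 66 = 739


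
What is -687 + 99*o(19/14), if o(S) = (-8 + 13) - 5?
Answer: -687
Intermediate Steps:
o(S) = 0 (o(S) = 5 - 5 = 0)
-687 + 99*o(19/14) = -687 + 99*0 = -687 + 0 = -687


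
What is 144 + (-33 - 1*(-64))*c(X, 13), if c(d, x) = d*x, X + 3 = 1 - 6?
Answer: -3080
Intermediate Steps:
X = -8 (X = -3 + (1 - 6) = -3 - 5 = -8)
144 + (-33 - 1*(-64))*c(X, 13) = 144 + (-33 - 1*(-64))*(-8*13) = 144 + (-33 + 64)*(-104) = 144 + 31*(-104) = 144 - 3224 = -3080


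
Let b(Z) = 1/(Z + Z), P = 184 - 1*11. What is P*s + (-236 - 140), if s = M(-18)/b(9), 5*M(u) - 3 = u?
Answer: -9718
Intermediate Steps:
P = 173 (P = 184 - 11 = 173)
M(u) = ⅗ + u/5
b(Z) = 1/(2*Z)
s = -54 (s = (⅗ + (⅕)*(-18))/(((½)/9)) = (⅗ - 18/5)/(((½)*(⅑))) = -3/1/18 = -3*18 = -54)
P*s + (-236 - 140) = 173*(-54) + (-236 - 140) = -9342 - 376 = -9718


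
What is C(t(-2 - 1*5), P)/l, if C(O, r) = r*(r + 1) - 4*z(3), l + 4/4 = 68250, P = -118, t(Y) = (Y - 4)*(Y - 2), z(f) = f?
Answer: 13794/68249 ≈ 0.20211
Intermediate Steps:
t(Y) = (-4 + Y)*(-2 + Y)
l = 68249 (l = -1 + 68250 = 68249)
C(O, r) = -12 + r*(1 + r) (C(O, r) = r*(r + 1) - 4*3 = r*(1 + r) - 12 = -12 + r*(1 + r))
C(t(-2 - 1*5), P)/l = (-12 - 118 + (-118)²)/68249 = (-12 - 118 + 13924)*(1/68249) = 13794*(1/68249) = 13794/68249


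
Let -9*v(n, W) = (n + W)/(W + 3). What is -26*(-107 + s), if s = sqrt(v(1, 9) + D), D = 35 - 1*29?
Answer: 2782 - 13*sqrt(1914)/9 ≈ 2718.8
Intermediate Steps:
v(n, W) = -(W + n)/(9*(3 + W)) (v(n, W) = -(n + W)/(9*(W + 3)) = -(W + n)/(9*(3 + W)))
D = 6 (D = 35 - 29 = 6)
s = sqrt(1914)/18 (s = sqrt((-1*9 - 1*1)/(9*(3 + 9)) + 6) = sqrt((1/9)*(-9 - 1)/12 + 6) = sqrt((1/9)*(1/12)*(-10) + 6) = sqrt(-5/54 + 6) = sqrt(319/54) = sqrt(1914)/18 ≈ 2.4305)
-26*(-107 + s) = -26*(-107 + sqrt(1914)/18) = 2782 - 13*sqrt(1914)/9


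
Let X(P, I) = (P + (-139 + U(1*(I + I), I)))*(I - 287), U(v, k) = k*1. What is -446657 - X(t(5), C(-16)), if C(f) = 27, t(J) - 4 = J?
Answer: -473437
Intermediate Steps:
U(v, k) = k
t(J) = 4 + J
X(P, I) = (-287 + I)*(-139 + I + P) (X(P, I) = (P + (-139 + I))*(I - 287) = (-139 + I + P)*(-287 + I) = (-287 + I)*(-139 + I + P))
-446657 - X(t(5), C(-16)) = -446657 - (39893 + 27² - 426*27 - 287*(4 + 5) + 27*(4 + 5)) = -446657 - (39893 + 729 - 11502 - 287*9 + 27*9) = -446657 - (39893 + 729 - 11502 - 2583 + 243) = -446657 - 1*26780 = -446657 - 26780 = -473437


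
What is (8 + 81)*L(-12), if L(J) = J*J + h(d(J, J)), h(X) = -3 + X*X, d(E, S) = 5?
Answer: 14774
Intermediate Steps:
h(X) = -3 + X**2
L(J) = 22 + J**2 (L(J) = J*J + (-3 + 5**2) = J**2 + (-3 + 25) = J**2 + 22 = 22 + J**2)
(8 + 81)*L(-12) = (8 + 81)*(22 + (-12)**2) = 89*(22 + 144) = 89*166 = 14774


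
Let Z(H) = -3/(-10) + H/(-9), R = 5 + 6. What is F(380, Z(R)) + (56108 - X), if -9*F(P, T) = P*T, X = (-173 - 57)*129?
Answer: 6951172/81 ≈ 85817.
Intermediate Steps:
R = 11
X = -29670 (X = -230*129 = -29670)
Z(H) = 3/10 - H/9 (Z(H) = -3*(-⅒) + H*(-⅑) = 3/10 - H/9)
F(P, T) = -P*T/9
F(380, Z(R)) + (56108 - X) = -⅑*380*(3/10 - ⅑*11) + (56108 - 1*(-29670)) = -⅑*380*(3/10 - 11/9) + (56108 + 29670) = -⅑*380*(-83/90) + 85778 = 3154/81 + 85778 = 6951172/81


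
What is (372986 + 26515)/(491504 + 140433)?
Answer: 399501/631937 ≈ 0.63218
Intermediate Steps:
(372986 + 26515)/(491504 + 140433) = 399501/631937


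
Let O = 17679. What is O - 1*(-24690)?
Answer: 42369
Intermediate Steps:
O - 1*(-24690) = 17679 - 1*(-24690) = 17679 + 24690 = 42369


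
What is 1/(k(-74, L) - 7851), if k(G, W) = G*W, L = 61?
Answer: -1/12365 ≈ -8.0873e-5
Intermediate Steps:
1/(k(-74, L) - 7851) = 1/(-74*61 - 7851) = 1/(-4514 - 7851) = 1/(-12365) = -1/12365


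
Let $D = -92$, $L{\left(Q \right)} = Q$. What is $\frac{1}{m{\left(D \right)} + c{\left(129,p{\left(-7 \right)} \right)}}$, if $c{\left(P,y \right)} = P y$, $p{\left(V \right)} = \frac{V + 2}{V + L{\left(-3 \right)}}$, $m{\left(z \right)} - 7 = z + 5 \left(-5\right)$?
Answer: $- \frac{2}{91} \approx -0.021978$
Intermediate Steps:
$m{\left(z \right)} = -18 + z$ ($m{\left(z \right)} = 7 + \left(z + 5 \left(-5\right)\right) = 7 + \left(z - 25\right) = 7 + \left(-25 + z\right) = -18 + z$)
$p{\left(V \right)} = \frac{2 + V}{-3 + V}$ ($p{\left(V \right)} = \frac{V + 2}{V - 3} = \frac{2 + V}{-3 + V}$)
$\frac{1}{m{\left(D \right)} + c{\left(129,p{\left(-7 \right)} \right)}} = \frac{1}{\left(-18 - 92\right) + 129 \frac{2 - 7}{-3 - 7}} = \frac{1}{-110 + 129 \frac{1}{-10} \left(-5\right)} = \frac{1}{-110 + 129 \left(\left(- \frac{1}{10}\right) \left(-5\right)\right)} = \frac{1}{-110 + 129 \cdot \frac{1}{2}} = \frac{1}{-110 + \frac{129}{2}} = \frac{1}{- \frac{91}{2}} = - \frac{2}{91}$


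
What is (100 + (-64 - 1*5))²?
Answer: 961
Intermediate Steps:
(100 + (-64 - 1*5))² = (100 + (-64 - 5))² = (100 - 69)² = 31² = 961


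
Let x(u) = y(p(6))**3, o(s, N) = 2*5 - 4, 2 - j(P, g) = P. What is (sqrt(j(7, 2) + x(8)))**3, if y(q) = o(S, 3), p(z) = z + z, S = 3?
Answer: 211*sqrt(211) ≈ 3065.0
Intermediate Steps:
j(P, g) = 2 - P
p(z) = 2*z
o(s, N) = 6 (o(s, N) = 10 - 4 = 6)
y(q) = 6
x(u) = 216 (x(u) = 6**3 = 216)
(sqrt(j(7, 2) + x(8)))**3 = (sqrt((2 - 1*7) + 216))**3 = (sqrt((2 - 7) + 216))**3 = (sqrt(-5 + 216))**3 = (sqrt(211))**3 = 211*sqrt(211)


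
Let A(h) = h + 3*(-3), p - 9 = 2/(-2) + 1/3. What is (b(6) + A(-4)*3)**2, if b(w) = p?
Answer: 8464/9 ≈ 940.44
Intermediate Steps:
p = 25/3 (p = 9 + (2/(-2) + 1/3) = 9 + (2*(-1/2) + 1*(1/3)) = 9 + (-1 + 1/3) = 9 - 2/3 = 25/3 ≈ 8.3333)
A(h) = -9 + h (A(h) = h - 9 = -9 + h)
b(w) = 25/3
(b(6) + A(-4)*3)**2 = (25/3 + (-9 - 4)*3)**2 = (25/3 - 13*3)**2 = (25/3 - 39)**2 = (-92/3)**2 = 8464/9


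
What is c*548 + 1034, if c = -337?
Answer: -183642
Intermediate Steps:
c*548 + 1034 = -337*548 + 1034 = -184676 + 1034 = -183642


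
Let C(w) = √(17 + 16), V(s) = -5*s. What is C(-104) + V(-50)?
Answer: 250 + √33 ≈ 255.74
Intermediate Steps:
C(w) = √33
C(-104) + V(-50) = √33 - 5*(-50) = √33 + 250 = 250 + √33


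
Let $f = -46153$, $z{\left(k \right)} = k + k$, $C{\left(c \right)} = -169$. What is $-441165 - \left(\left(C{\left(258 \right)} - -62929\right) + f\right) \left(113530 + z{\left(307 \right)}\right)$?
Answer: $-1896030573$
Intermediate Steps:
$z{\left(k \right)} = 2 k$
$-441165 - \left(\left(C{\left(258 \right)} - -62929\right) + f\right) \left(113530 + z{\left(307 \right)}\right) = -441165 - \left(\left(-169 - -62929\right) - 46153\right) \left(113530 + 2 \cdot 307\right) = -441165 - \left(\left(-169 + 62929\right) - 46153\right) \left(113530 + 614\right) = -441165 - \left(62760 - 46153\right) 114144 = -441165 - 16607 \cdot 114144 = -441165 - 1895589408 = -1896030573$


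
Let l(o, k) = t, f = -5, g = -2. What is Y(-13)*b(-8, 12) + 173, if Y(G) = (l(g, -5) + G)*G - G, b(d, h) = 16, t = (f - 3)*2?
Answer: 6413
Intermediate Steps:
t = -16 (t = (-5 - 3)*2 = -8*2 = -16)
l(o, k) = -16
Y(G) = -G + G*(-16 + G) (Y(G) = (-16 + G)*G - G = G*(-16 + G) - G = -G + G*(-16 + G))
Y(-13)*b(-8, 12) + 173 = -13*(-17 - 13)*16 + 173 = -13*(-30)*16 + 173 = 390*16 + 173 = 6240 + 173 = 6413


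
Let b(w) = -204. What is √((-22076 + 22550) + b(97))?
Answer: 3*√30 ≈ 16.432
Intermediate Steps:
√((-22076 + 22550) + b(97)) = √((-22076 + 22550) - 204) = √(474 - 204) = √270 = 3*√30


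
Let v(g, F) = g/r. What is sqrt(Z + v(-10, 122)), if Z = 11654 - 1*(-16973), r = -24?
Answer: sqrt(1030587)/6 ≈ 169.20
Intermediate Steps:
Z = 28627 (Z = 11654 + 16973 = 28627)
v(g, F) = -g/24 (v(g, F) = g/(-24) = g*(-1/24) = -g/24)
sqrt(Z + v(-10, 122)) = sqrt(28627 - 1/24*(-10)) = sqrt(28627 + 5/12) = sqrt(343529/12) = sqrt(1030587)/6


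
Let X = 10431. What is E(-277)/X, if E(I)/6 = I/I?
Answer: 2/3477 ≈ 0.00057521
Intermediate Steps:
E(I) = 6 (E(I) = 6*(I/I) = 6*1 = 6)
E(-277)/X = 6/10431 = 6*(1/10431) = 2/3477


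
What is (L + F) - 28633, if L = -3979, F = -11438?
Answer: -44050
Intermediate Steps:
(L + F) - 28633 = (-3979 - 11438) - 28633 = -15417 - 28633 = -44050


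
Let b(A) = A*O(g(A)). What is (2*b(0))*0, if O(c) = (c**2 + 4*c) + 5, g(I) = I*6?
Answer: 0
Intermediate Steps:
g(I) = 6*I
O(c) = 5 + c**2 + 4*c
b(A) = A*(5 + 24*A + 36*A**2) (b(A) = A*(5 + (6*A)**2 + 4*(6*A)) = A*(5 + 36*A**2 + 24*A) = A*(5 + 24*A + 36*A**2))
(2*b(0))*0 = (2*(0*(5 + 24*0 + 36*0**2)))*0 = (2*(0*(5 + 0 + 36*0)))*0 = (2*(0*(5 + 0 + 0)))*0 = (2*(0*5))*0 = (2*0)*0 = 0*0 = 0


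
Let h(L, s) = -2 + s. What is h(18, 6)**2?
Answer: 16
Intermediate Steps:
h(18, 6)**2 = (-2 + 6)**2 = 4**2 = 16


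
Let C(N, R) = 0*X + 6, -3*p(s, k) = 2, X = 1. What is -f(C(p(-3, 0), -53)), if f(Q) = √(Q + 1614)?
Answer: -18*√5 ≈ -40.249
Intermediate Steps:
p(s, k) = -⅔ (p(s, k) = -⅓*2 = -⅔)
C(N, R) = 6 (C(N, R) = 0*1 + 6 = 0 + 6 = 6)
f(Q) = √(1614 + Q)
-f(C(p(-3, 0), -53)) = -√(1614 + 6) = -√1620 = -18*√5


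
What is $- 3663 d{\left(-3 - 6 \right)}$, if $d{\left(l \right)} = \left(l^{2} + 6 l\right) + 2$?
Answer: $-106227$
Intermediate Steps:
$d{\left(l \right)} = 2 + l^{2} + 6 l$
$- 3663 d{\left(-3 - 6 \right)} = - 3663 \left(2 + \left(-3 - 6\right)^{2} + 6 \left(-3 - 6\right)\right) = - 3663 \left(2 + \left(-9\right)^{2} + 6 \left(-9\right)\right) = - 3663 \left(2 + 81 - 54\right) = \left(-3663\right) 29 = -106227$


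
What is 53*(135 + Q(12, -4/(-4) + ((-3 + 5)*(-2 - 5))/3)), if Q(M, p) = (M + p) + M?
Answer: 24698/3 ≈ 8232.7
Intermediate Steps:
Q(M, p) = p + 2*M
53*(135 + Q(12, -4/(-4) + ((-3 + 5)*(-2 - 5))/3)) = 53*(135 + ((-4/(-4) + ((-3 + 5)*(-2 - 5))/3) + 2*12)) = 53*(135 + ((-4*(-¼) + (2*(-7))*(⅓)) + 24)) = 53*(135 + ((1 - 14*⅓) + 24)) = 53*(135 + ((1 - 14/3) + 24)) = 53*(135 + (-11/3 + 24)) = 53*(135 + 61/3) = 53*(466/3) = 24698/3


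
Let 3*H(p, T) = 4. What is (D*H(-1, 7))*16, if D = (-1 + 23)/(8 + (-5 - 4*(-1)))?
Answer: 1408/21 ≈ 67.048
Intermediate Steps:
H(p, T) = 4/3 (H(p, T) = (⅓)*4 = 4/3)
D = 22/7 (D = 22/(8 + (-5 + 4)) = 22/(8 - 1) = 22/7 ≈ 3.1429)
(D*H(-1, 7))*16 = ((22/7)*(4/3))*16 = (88/21)*16 = 1408/21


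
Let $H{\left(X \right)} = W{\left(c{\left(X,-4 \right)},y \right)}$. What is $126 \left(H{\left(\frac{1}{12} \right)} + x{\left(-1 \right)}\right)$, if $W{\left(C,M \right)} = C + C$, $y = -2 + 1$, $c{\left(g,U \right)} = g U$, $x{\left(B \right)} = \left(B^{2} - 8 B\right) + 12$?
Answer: $2562$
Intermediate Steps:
$x{\left(B \right)} = 12 + B^{2} - 8 B$
$c{\left(g,U \right)} = U g$
$y = -1$
$W{\left(C,M \right)} = 2 C$
$H{\left(X \right)} = - 8 X$ ($H{\left(X \right)} = 2 \left(- 4 X\right) = - 8 X$)
$126 \left(H{\left(\frac{1}{12} \right)} + x{\left(-1 \right)}\right) = 126 \left(- \frac{8}{12} + \left(12 + \left(-1\right)^{2} - -8\right)\right) = 126 \left(\left(-8\right) \frac{1}{12} + \left(12 + 1 + 8\right)\right) = 126 \left(- \frac{2}{3} + 21\right) = 126 \cdot \frac{61}{3} = 2562$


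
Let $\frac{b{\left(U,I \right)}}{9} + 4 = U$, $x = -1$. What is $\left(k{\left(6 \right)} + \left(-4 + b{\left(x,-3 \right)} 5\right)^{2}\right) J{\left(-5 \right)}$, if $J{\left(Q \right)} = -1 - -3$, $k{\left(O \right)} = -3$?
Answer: $104876$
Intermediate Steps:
$b{\left(U,I \right)} = -36 + 9 U$
$J{\left(Q \right)} = 2$ ($J{\left(Q \right)} = -1 + 3 = 2$)
$\left(k{\left(6 \right)} + \left(-4 + b{\left(x,-3 \right)} 5\right)^{2}\right) J{\left(-5 \right)} = \left(-3 + \left(-4 + \left(-36 + 9 \left(-1\right)\right) 5\right)^{2}\right) 2 = \left(-3 + \left(-4 + \left(-36 - 9\right) 5\right)^{2}\right) 2 = \left(-3 + \left(-4 - 225\right)^{2}\right) 2 = \left(-3 + \left(-229\right)^{2}\right) 2 = \left(-3 + 52441\right) 2 = 52438 \cdot 2 = 104876$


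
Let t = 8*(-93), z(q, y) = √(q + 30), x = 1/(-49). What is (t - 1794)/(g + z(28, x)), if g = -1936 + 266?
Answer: 706410/464807 + 423*√58/464807 ≈ 1.5267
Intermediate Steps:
x = -1/49 ≈ -0.020408
z(q, y) = √(30 + q)
g = -1670
t = -744
(t - 1794)/(g + z(28, x)) = (-744 - 1794)/(-1670 + √(30 + 28)) = -2538/(-1670 + √58)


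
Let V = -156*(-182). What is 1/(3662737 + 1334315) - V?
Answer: -141876300383/4997052 ≈ -28392.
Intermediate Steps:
V = 28392
1/(3662737 + 1334315) - V = 1/(3662737 + 1334315) - 1*28392 = 1/4997052 - 28392 = -141876300383/4997052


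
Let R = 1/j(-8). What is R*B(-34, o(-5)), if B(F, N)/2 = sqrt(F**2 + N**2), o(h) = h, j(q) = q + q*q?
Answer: sqrt(1181)/28 ≈ 1.2273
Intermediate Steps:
j(q) = q + q**2
R = 1/56 (R = 1/(-8*(1 - 8)) = 1/(-8*(-7)) = 1/56 ≈ 0.017857)
B(F, N) = 2*sqrt(F**2 + N**2)
R*B(-34, o(-5)) = (2*sqrt((-34)**2 + (-5)**2))/56 = (2*sqrt(1156 + 25))/56 = (2*sqrt(1181))/56 = sqrt(1181)/28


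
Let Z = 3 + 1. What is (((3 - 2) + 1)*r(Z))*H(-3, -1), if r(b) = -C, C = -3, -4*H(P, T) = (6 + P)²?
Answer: -27/2 ≈ -13.500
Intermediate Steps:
H(P, T) = -(6 + P)²/4
Z = 4
r(b) = 3 (r(b) = -1*(-3) = 3)
(((3 - 2) + 1)*r(Z))*H(-3, -1) = (((3 - 2) + 1)*3)*(-(6 - 3)²/4) = ((1 + 1)*3)*(-¼*3²) = (2*3)*(-¼*9) = 6*(-9/4) = -27/2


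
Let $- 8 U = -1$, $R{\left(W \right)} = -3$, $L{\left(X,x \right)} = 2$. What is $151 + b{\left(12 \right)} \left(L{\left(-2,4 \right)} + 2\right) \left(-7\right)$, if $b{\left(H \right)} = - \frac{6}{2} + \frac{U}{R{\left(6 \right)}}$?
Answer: $\frac{1417}{6} \approx 236.17$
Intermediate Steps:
$U = \frac{1}{8}$ ($U = \left(- \frac{1}{8}\right) \left(-1\right) = \frac{1}{8} \approx 0.125$)
$b{\left(H \right)} = - \frac{73}{24}$ ($b{\left(H \right)} = - \frac{6}{2} + \frac{1}{8 \left(-3\right)} = \left(-6\right) \frac{1}{2} + \frac{1}{8} \left(- \frac{1}{3}\right) = -3 - \frac{1}{24} = - \frac{73}{24}$)
$151 + b{\left(12 \right)} \left(L{\left(-2,4 \right)} + 2\right) \left(-7\right) = 151 - \frac{73 \left(2 + 2\right) \left(-7\right)}{24} = 151 - \frac{73 \cdot 4 \left(-7\right)}{24} = 151 - - \frac{511}{6} = 151 + \frac{511}{6} = \frac{1417}{6}$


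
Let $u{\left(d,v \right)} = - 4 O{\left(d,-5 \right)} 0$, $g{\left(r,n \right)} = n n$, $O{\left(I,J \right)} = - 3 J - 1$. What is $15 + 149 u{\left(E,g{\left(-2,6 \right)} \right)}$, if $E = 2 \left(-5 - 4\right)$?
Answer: $15$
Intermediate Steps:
$O{\left(I,J \right)} = -1 - 3 J$
$E = -18$ ($E = 2 \left(-9\right) = -18$)
$g{\left(r,n \right)} = n^{2}$
$u{\left(d,v \right)} = 0$ ($u{\left(d,v \right)} = - 4 \left(-1 - -15\right) 0 = - 4 \left(-1 + 15\right) 0 = \left(-4\right) 14 \cdot 0 = \left(-56\right) 0 = 0$)
$15 + 149 u{\left(E,g{\left(-2,6 \right)} \right)} = 15 + 149 \cdot 0 = 15 + 0 = 15$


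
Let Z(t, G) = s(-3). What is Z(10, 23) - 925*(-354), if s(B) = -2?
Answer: 327448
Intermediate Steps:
Z(t, G) = -2
Z(10, 23) - 925*(-354) = -2 - 925*(-354) = -2 + 327450 = 327448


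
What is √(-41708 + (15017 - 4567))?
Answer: I*√31258 ≈ 176.8*I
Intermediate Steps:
√(-41708 + (15017 - 4567)) = √(-41708 + 10450) = √(-31258) = I*√31258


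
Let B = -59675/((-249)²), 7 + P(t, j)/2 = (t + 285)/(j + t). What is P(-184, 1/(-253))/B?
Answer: 43577278848/2778050275 ≈ 15.686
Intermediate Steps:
P(t, j) = -14 + 2*(285 + t)/(j + t) (P(t, j) = -14 + 2*((t + 285)/(j + t)) = -14 + 2*((285 + t)/(j + t)) = -14 + 2*(285 + t)/(j + t))
B = -59675/62001 ≈ -0.96248
P(-184, 1/(-253))/B = (2*(285 - 7/(-253) - 6*(-184))/(1/(-253) - 184))/(-59675/62001) = (2*(285 - 7*(-1/253) + 1104)/(-1/253 - 184))*(-62001/59675) = (2*(285 + 7/253 + 1104)/(-46553/253))*(-62001/59675) = (2*(-253/46553)*(351424/253))*(-62001/59675) = -702848/46553*(-62001/59675) = 43577278848/2778050275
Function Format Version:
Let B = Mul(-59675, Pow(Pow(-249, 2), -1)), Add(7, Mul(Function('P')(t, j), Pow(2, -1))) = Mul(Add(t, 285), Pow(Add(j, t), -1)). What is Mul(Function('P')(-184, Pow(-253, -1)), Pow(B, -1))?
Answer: Rational(43577278848, 2778050275) ≈ 15.686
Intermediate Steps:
Function('P')(t, j) = Add(-14, Mul(2, Pow(Add(j, t), -1), Add(285, t))) (Function('P')(t, j) = Add(-14, Mul(2, Mul(Add(t, 285), Pow(Add(j, t), -1)))) = Add(-14, Mul(2, Mul(Add(285, t), Pow(Add(j, t), -1)))) = Add(-14, Mul(2, Mul(Pow(Add(j, t), -1), Add(285, t)))) = Add(-14, Mul(2, Pow(Add(j, t), -1), Add(285, t))))
B = Rational(-59675, 62001) (B = Mul(-59675, Pow(62001, -1)) = Mul(-59675, Rational(1, 62001)) = Rational(-59675, 62001) ≈ -0.96248)
Mul(Function('P')(-184, Pow(-253, -1)), Pow(B, -1)) = Mul(Mul(2, Pow(Add(Pow(-253, -1), -184), -1), Add(285, Mul(-7, Pow(-253, -1)), Mul(-6, -184))), Pow(Rational(-59675, 62001), -1)) = Mul(Mul(2, Pow(Add(Rational(-1, 253), -184), -1), Add(285, Mul(-7, Rational(-1, 253)), 1104)), Rational(-62001, 59675)) = Mul(Mul(2, Pow(Rational(-46553, 253), -1), Add(285, Rational(7, 253), 1104)), Rational(-62001, 59675)) = Mul(Mul(2, Rational(-253, 46553), Rational(351424, 253)), Rational(-62001, 59675)) = Mul(Rational(-702848, 46553), Rational(-62001, 59675)) = Rational(43577278848, 2778050275)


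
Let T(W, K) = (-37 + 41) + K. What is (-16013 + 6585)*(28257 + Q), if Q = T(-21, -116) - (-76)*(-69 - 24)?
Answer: -198713956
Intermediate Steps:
T(W, K) = 4 + K
Q = -7180 (Q = (4 - 116) - (-76)*(-69 - 24) = -112 - (-76)*(-93) = -112 - 1*7068 = -112 - 7068 = -7180)
(-16013 + 6585)*(28257 + Q) = (-16013 + 6585)*(28257 - 7180) = -9428*21077 = -198713956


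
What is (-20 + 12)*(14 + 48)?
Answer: -496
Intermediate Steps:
(-20 + 12)*(14 + 48) = -8*62 = -496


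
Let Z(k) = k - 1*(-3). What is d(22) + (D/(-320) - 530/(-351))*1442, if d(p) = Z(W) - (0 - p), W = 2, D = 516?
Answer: -1696679/14040 ≈ -120.85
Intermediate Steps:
Z(k) = 3 + k (Z(k) = k + 3 = 3 + k)
d(p) = 5 + p (d(p) = (3 + 2) - (0 - p) = 5 - (-1)*p = 5 + p)
d(22) + (D/(-320) - 530/(-351))*1442 = (5 + 22) + (516/(-320) - 530/(-351))*1442 = 27 + (516*(-1/320) - 530*(-1/351))*1442 = 27 + (-129/80 + 530/351)*1442 = 27 - 2879/28080*1442 = 27 - 2075759/14040 = -1696679/14040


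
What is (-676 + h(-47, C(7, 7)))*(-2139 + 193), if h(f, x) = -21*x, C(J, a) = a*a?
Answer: 3317930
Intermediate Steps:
C(J, a) = a²
(-676 + h(-47, C(7, 7)))*(-2139 + 193) = (-676 - 21*7²)*(-2139 + 193) = (-676 - 21*49)*(-1946) = (-676 - 1029)*(-1946) = -1705*(-1946) = 3317930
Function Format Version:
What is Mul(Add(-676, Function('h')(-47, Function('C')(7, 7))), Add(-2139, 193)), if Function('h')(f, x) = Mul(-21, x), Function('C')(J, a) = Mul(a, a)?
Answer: 3317930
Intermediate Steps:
Function('C')(J, a) = Pow(a, 2)
Mul(Add(-676, Function('h')(-47, Function('C')(7, 7))), Add(-2139, 193)) = Mul(Add(-676, Mul(-21, Pow(7, 2))), Add(-2139, 193)) = Mul(Add(-676, Mul(-21, 49)), -1946) = Mul(Add(-676, -1029), -1946) = Mul(-1705, -1946) = 3317930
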